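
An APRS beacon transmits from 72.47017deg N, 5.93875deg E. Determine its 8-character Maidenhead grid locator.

JQ22xl22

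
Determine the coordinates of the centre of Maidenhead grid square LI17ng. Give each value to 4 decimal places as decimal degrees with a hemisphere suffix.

2.7292° S, 43.1250° E

Field L=11, I=8: +11·20° lon, +8·10° lat → SW at lon 40°, lat -10°.
Square 1, 7: +1·2° lon, +7·1° lat → SW at lon 42°, lat -3°.
Subsquare n=13, g=6: +13·0.0833333° lon, +6·0.0416667° lat → SW at lon 43.0833°, lat -2.75°.
Cell spans 0.0833333° lon × 0.0416667° lat. Centre is SW corner plus half of each.
latitude 2.7292° S, longitude 43.1250° E.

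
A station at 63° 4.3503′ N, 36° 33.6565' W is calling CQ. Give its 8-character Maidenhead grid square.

Offset from 180°W / 90°S: lon 143.43906°, lat 153.07251°.
Field: 143.43906/20 → 7 → H, 153.07251/10 → 15 → P; chars HP.
Square: 3.43906/2 → 1, 3.07251/1 → 3; chars 13.
Subsquare: 1.43906/0.0833333 → 17 → r, 0.07251/0.0416667 → 1 → b; chars rb.
Extended square: 0.02239/0.00833333 → 2, 0.03084/0.00416667 → 7; chars 27.

HP13rb27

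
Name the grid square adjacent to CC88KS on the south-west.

Longitude subsquare k = 10; −1 → 9 = j.
Latitude subsquare s = 18; −1 → 17 = r.

CC88jr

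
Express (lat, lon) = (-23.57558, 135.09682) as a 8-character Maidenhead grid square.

Shift to the Maidenhead origin (180°W, 90°S): lon 315.09682, lat 66.42442.
Field (20°×10°, letters A–R): 315.09682/20 → 15 → P, 66.42442/10 → 6 → G; chars PG.
Square (2°×1°, digits 0–9): 15.09682/2 → 7, 6.42442/1 → 6; chars 76.
Subsquare (5′×2.5′, letters a–x): 1.09682/0.0833333 → 13 → n, 0.42442/0.0416667 → 10 → k; chars nk.
Extended square (30″×15″, digits 0–9): 0.01349/0.00833333 → 1, 0.00775/0.00416667 → 1; chars 11.

PG76nk11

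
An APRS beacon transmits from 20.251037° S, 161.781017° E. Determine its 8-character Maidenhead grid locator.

Shift to the Maidenhead origin (180°W, 90°S): lon 341.78102, lat 69.74896.
Field: lon ⌊341.78102/20⌋ = 17 → R; lat ⌊69.74896/10⌋ = 6 → G.
Square: lon ⌊1.78102/2⌋ = 0; lat ⌊9.74896/1⌋ = 9.
Subsquare: lon ⌊1.78102/0.0833333⌋ = 21 → v; lat ⌊0.74896/0.0416667⌋ = 17 → r.
Extended square: lon ⌊0.03102/0.00833333⌋ = 3; lat ⌊0.04063/0.00416667⌋ = 9.

RG09vr39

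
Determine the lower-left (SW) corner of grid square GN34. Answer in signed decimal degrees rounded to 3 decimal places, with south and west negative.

44.000, -54.000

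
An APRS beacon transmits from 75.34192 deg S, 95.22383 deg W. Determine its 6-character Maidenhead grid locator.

EB24jp

Shift to the Maidenhead origin (180°W, 90°S): lon 84.7762, lat 14.6581.
Field: lon ⌊84.7762/20⌋ = 4 → E; lat ⌊14.6581/10⌋ = 1 → B.
Square: lon ⌊4.7762/2⌋ = 2; lat ⌊4.6581/1⌋ = 4.
Subsquare: lon ⌊0.7762/0.0833333⌋ = 9 → j; lat ⌊0.6581/0.0416667⌋ = 15 → p.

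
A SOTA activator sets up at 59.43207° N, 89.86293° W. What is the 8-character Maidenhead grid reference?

Offset from 180°W / 90°S: lon 90.13707°, lat 149.43207°.
Field (20°×10°, letters A–R): lon ⌊90.13707/20⌋ = 4 → E; lat ⌊149.43207/10⌋ = 14 → O.
Square (2°×1°, digits 0–9): lon ⌊10.13707/2⌋ = 5; lat ⌊9.43207/1⌋ = 9.
Subsquare (5′×2.5′, letters a–x): lon ⌊0.13707/0.0833333⌋ = 1 → b; lat ⌊0.43207/0.0416667⌋ = 10 → k.
Extended square (30″×15″, digits 0–9): lon ⌊0.05374/0.00833333⌋ = 6; lat ⌊0.01540/0.00416667⌋ = 3.

EO59bk63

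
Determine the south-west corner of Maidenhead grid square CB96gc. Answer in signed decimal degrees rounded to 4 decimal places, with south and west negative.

-73.9167, -121.5000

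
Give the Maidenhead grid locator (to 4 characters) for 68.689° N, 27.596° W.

Add 180° to longitude and 90° to latitude: 152.40, 158.69.
Field: 152.40/20 → 7 → H, 158.69/10 → 15 → P; chars HP.
Square: 12.40/2 → 6, 8.69/1 → 8; chars 68.

HP68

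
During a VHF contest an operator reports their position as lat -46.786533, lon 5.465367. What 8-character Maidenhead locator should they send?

Add 180° to longitude and 90° to latitude: 185.46537, 43.21347.
Field (20°×10°, letters A–R): lon ⌊185.46537/20⌋ = 9 → J; lat ⌊43.21347/10⌋ = 4 → E.
Square (2°×1°, digits 0–9): lon ⌊5.46537/2⌋ = 2; lat ⌊3.21347/1⌋ = 3.
Subsquare (5′×2.5′, letters a–x): lon ⌊1.46537/0.0833333⌋ = 17 → r; lat ⌊0.21347/0.0416667⌋ = 5 → f.
Extended square (30″×15″, digits 0–9): lon ⌊0.04870/0.00833333⌋ = 5; lat ⌊0.00513/0.00416667⌋ = 1.

JE23rf51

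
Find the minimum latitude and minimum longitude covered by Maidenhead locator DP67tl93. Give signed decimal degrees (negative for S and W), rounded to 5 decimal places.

Field D=3, P=15: +3·20° lon, +15·10° lat → SW at lon -120°, lat 60°.
Square 6, 7: +6·2° lon, +7·1° lat → SW at lon -108°, lat 67°.
Subsquare t=19, l=11: +19·0.0833333° lon, +11·0.0416667° lat → SW at lon -106.417°, lat 67.4583°.
Extended square 9, 3: +9·0.00833333° lon, +3·0.00416667° lat → SW at lon -106.342°, lat 67.4708°.
latitude 67.47083, longitude -106.34167.

67.47083, -106.34167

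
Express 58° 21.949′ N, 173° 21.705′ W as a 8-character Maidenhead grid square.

AO38hi67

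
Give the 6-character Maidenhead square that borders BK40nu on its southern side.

BK40nt

Latitude subsquare u = 20; −1 → 19 = t.
The longitude characters are unchanged.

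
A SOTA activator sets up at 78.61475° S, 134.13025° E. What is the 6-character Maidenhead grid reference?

PB71bj

Shift to the Maidenhead origin (180°W, 90°S): lon 314.1302, lat 11.3852.
Field: lon ⌊314.1302/20⌋ = 15 → P; lat ⌊11.3852/10⌋ = 1 → B.
Square: lon ⌊14.1302/2⌋ = 7; lat ⌊1.3852/1⌋ = 1.
Subsquare: lon ⌊0.1302/0.0833333⌋ = 1 → b; lat ⌊0.3852/0.0416667⌋ = 9 → j.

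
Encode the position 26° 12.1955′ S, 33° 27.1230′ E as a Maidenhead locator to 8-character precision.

KG63rt41

Shift to the Maidenhead origin (180°W, 90°S): lon 213.45205, lat 63.79674.
Field (20°×10°, letters A–R): 213.45205/20 → 10 → K, 63.79674/10 → 6 → G; chars KG.
Square (2°×1°, digits 0–9): 13.45205/2 → 6, 3.79674/1 → 3; chars 63.
Subsquare (5′×2.5′, letters a–x): 1.45205/0.0833333 → 17 → r, 0.79674/0.0416667 → 19 → t; chars rt.
Extended square (30″×15″, digits 0–9): 0.03538/0.00833333 → 4, 0.00507/0.00416667 → 1; chars 41.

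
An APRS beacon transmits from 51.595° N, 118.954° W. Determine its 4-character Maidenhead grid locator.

DO01

Offset from 180°W / 90°S: lon 61.05°, lat 141.59°.
Field: 61.05/20 → 3 → D, 141.59/10 → 14 → O; chars DO.
Square: 1.05/2 → 0, 1.59/1 → 1; chars 01.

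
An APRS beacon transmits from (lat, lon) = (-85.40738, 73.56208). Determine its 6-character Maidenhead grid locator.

MA64so

Add 180° to longitude and 90° to latitude: 253.5621, 4.5926.
Field: 253.5621/20 → 12 → M, 4.5926/10 → 0 → A; chars MA.
Square: 13.5621/2 → 6, 4.5926/1 → 4; chars 64.
Subsquare: 1.5621/0.0833333 → 18 → s, 0.5926/0.0416667 → 14 → o; chars so.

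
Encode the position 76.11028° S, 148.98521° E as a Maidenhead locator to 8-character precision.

QB43lv83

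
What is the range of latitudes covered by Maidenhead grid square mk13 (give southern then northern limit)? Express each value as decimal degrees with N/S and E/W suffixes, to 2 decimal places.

13.00° N, 14.00° N

Field M=12, K=10: +12·20° lon, +10·10° lat → SW at lon 60°, lat 10°.
Square 1, 3: +1·2° lon, +3·1° lat → SW at lon 62°, lat 13°.
Cell spans 2° lon × 1° lat.
south 13.00° N, north 14.00° N.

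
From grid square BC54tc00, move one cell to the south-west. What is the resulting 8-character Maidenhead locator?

Longitude extended square 0; −1 → -1, wraps to 9, carry into subsquare.
Longitude subsquare t = 19; −1 → 18 = s.
Latitude extended square 0; −1 → -1, wraps to 9, carry into subsquare.
Latitude subsquare c = 2; −1 → 1 = b.

BC54sb99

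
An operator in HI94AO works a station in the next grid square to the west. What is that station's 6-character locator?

HI84xo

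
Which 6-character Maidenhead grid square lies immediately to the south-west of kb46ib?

Longitude subsquare i = 8; −1 → 7 = h.
Latitude subsquare b = 1; −1 → 0 = a.

KB46ha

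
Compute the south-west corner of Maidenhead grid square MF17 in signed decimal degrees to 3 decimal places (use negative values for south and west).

-33.000, 62.000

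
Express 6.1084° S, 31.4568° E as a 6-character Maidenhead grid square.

KI53rv

Shift to the Maidenhead origin (180°W, 90°S): lon 211.4568, lat 83.8916.
Field: lon ⌊211.4568/20⌋ = 10 → K; lat ⌊83.8916/10⌋ = 8 → I.
Square: lon ⌊11.4568/2⌋ = 5; lat ⌊3.8916/1⌋ = 3.
Subsquare: lon ⌊1.4568/0.0833333⌋ = 17 → r; lat ⌊0.8916/0.0416667⌋ = 21 → v.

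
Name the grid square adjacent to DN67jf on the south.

DN67je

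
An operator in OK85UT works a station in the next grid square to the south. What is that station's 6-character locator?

OK85us

Latitude subsquare t = 19; −1 → 18 = s.
The longitude characters are unchanged.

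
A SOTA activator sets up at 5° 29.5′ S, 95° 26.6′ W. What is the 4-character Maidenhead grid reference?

EI24

Shift to the Maidenhead origin (180°W, 90°S): lon 84.56, lat 84.51.
Field: lon ⌊84.56/20⌋ = 4 → E; lat ⌊84.51/10⌋ = 8 → I.
Square: lon ⌊4.56/2⌋ = 2; lat ⌊4.51/1⌋ = 4.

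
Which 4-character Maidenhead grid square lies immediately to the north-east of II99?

JJ00

Longitude square 9; +1 → 10, wraps to 0, carry into field.
Longitude field I = 8; +1 → 9 = J.
Latitude square 9; +1 → 10, wraps to 0, carry into field.
Latitude field I = 8; +1 → 9 = J.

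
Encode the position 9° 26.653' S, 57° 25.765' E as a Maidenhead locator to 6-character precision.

Offset from 180°W / 90°S: lon 237.4294°, lat 80.5558°.
Field (20°×10°, letters A–R): lon ⌊237.4294/20⌋ = 11 → L; lat ⌊80.5558/10⌋ = 8 → I.
Square (2°×1°, digits 0–9): lon ⌊17.4294/2⌋ = 8; lat ⌊0.5558/1⌋ = 0.
Subsquare (5′×2.5′, letters a–x): lon ⌊1.4294/0.0833333⌋ = 17 → r; lat ⌊0.5558/0.0416667⌋ = 13 → n.

LI80rn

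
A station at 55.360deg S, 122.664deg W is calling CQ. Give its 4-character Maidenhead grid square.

CD84

Add 180° to longitude and 90° to latitude: 57.34, 34.64.
Field: 57.34/20 → 2 → C, 34.64/10 → 3 → D; chars CD.
Square: 17.34/2 → 8, 4.64/1 → 4; chars 84.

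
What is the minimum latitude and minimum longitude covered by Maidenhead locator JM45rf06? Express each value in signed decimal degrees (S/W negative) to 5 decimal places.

35.23333, 9.41667

Field J=9, M=12: +9·20° lon, +12·10° lat → SW at lon 0°, lat 30°.
Square 4, 5: +4·2° lon, +5·1° lat → SW at lon 8°, lat 35°.
Subsquare r=17, f=5: +17·0.0833333° lon, +5·0.0416667° lat → SW at lon 9.41667°, lat 35.2083°.
Extended square 0, 6: +0·0.00833333° lon, +6·0.00416667° lat → SW at lon 9.41667°, lat 35.2333°.
latitude 35.23333, longitude 9.41667.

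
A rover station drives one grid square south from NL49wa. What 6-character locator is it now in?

NL48wx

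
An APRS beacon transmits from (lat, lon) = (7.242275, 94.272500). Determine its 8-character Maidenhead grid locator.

NJ77df28

Add 180° to longitude and 90° to latitude: 274.27250, 97.24228.
Field (20°×10°, letters A–R): lon ⌊274.27250/20⌋ = 13 → N; lat ⌊97.24228/10⌋ = 9 → J.
Square (2°×1°, digits 0–9): lon ⌊14.27250/2⌋ = 7; lat ⌊7.24228/1⌋ = 7.
Subsquare (5′×2.5′, letters a–x): lon ⌊0.27250/0.0833333⌋ = 3 → d; lat ⌊0.24228/0.0416667⌋ = 5 → f.
Extended square (30″×15″, digits 0–9): lon ⌊0.02250/0.00833333⌋ = 2; lat ⌊0.03394/0.00416667⌋ = 8.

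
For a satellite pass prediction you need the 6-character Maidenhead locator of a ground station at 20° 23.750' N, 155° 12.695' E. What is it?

QL70oj

Add 180° to longitude and 90° to latitude: 335.2116, 110.3958.
Field: lon ⌊335.2116/20⌋ = 16 → Q; lat ⌊110.3958/10⌋ = 11 → L.
Square: lon ⌊15.2116/2⌋ = 7; lat ⌊0.3958/1⌋ = 0.
Subsquare: lon ⌊1.2116/0.0833333⌋ = 14 → o; lat ⌊0.3958/0.0416667⌋ = 9 → j.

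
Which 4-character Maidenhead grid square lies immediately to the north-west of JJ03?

IJ94

Longitude square 0; −1 → -1, wraps to 9, carry into field.
Longitude field J = 9; −1 → 8 = I.
Latitude square 3; +1 → 4.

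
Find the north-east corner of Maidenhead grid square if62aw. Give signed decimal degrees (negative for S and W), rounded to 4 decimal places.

-37.0417, -7.9167

Field I=8, F=5: +8·20° lon, +5·10° lat → SW at lon -20°, lat -40°.
Square 6, 2: +6·2° lon, +2·1° lat → SW at lon -8°, lat -38°.
Subsquare a=0, w=22: +0·0.0833333° lon, +22·0.0416667° lat → SW at lon -8°, lat -37.0833°.
Cell spans 0.0833333° lon × 0.0416667° lat. NE corner is SW corner plus one full cell.
latitude -37.0417, longitude -7.9167.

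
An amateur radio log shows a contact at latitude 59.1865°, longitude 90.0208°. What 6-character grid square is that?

NO59ae

Add 180° to longitude and 90° to latitude: 270.0208, 149.1865.
Field: lon ⌊270.0208/20⌋ = 13 → N; lat ⌊149.1865/10⌋ = 14 → O.
Square: lon ⌊10.0208/2⌋ = 5; lat ⌊9.1865/1⌋ = 9.
Subsquare: lon ⌊0.0208/0.0833333⌋ = 0 → a; lat ⌊0.1865/0.0416667⌋ = 4 → e.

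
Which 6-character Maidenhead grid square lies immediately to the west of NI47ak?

NI37xk

Longitude subsquare a = 0; −1 → -1, wraps to 23 = x, carry into square.
Longitude square 4; −1 → 3.
The latitude characters are unchanged.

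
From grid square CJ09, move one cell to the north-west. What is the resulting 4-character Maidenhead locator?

BK90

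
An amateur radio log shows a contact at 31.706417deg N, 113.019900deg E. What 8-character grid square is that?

Offset from 180°W / 90°S: lon 293.01990°, lat 121.70642°.
Field: 293.01990/20 → 14 → O, 121.70642/10 → 12 → M; chars OM.
Square: 13.01990/2 → 6, 1.70642/1 → 1; chars 61.
Subsquare: 1.01990/0.0833333 → 12 → m, 0.70642/0.0416667 → 16 → q; chars mq.
Extended square: 0.01990/0.00833333 → 2, 0.03975/0.00416667 → 9; chars 29.

OM61mq29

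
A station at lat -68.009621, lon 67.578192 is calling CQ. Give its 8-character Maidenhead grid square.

Shift to the Maidenhead origin (180°W, 90°S): lon 247.57819, lat 21.99038.
Field (20°×10°, letters A–R): 247.57819/20 → 12 → M, 21.99038/10 → 2 → C; chars MC.
Square (2°×1°, digits 0–9): 7.57819/2 → 3, 1.99038/1 → 1; chars 31.
Subsquare (5′×2.5′, letters a–x): 1.57819/0.0833333 → 18 → s, 0.99038/0.0416667 → 23 → x; chars sx.
Extended square (30″×15″, digits 0–9): 0.07819/0.00833333 → 9, 0.03205/0.00416667 → 7; chars 97.

MC31sx97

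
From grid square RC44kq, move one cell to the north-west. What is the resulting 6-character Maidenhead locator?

Longitude subsquare k = 10; −1 → 9 = j.
Latitude subsquare q = 16; +1 → 17 = r.

RC44jr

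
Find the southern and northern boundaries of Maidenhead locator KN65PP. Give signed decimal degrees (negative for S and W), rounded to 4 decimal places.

Field K=10, N=13: +10·20° lon, +13·10° lat → SW at lon 20°, lat 40°.
Square 6, 5: +6·2° lon, +5·1° lat → SW at lon 32°, lat 45°.
Subsquare p=15, p=15: +15·0.0833333° lon, +15·0.0416667° lat → SW at lon 33.25°, lat 45.625°.
Cell spans 0.0833333° lon × 0.0416667° lat.
south 45.6250, north 45.6667.

45.6250, 45.6667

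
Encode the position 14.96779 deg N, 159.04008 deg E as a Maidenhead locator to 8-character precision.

QK94mx42

Add 180° to longitude and 90° to latitude: 339.04008, 104.96779.
Field (20°×10°, letters A–R): lon ⌊339.04008/20⌋ = 16 → Q; lat ⌊104.96779/10⌋ = 10 → K.
Square (2°×1°, digits 0–9): lon ⌊19.04008/2⌋ = 9; lat ⌊4.96779/1⌋ = 4.
Subsquare (5′×2.5′, letters a–x): lon ⌊1.04008/0.0833333⌋ = 12 → m; lat ⌊0.96779/0.0416667⌋ = 23 → x.
Extended square (30″×15″, digits 0–9): lon ⌊0.04008/0.00833333⌋ = 4; lat ⌊0.00946/0.00416667⌋ = 2.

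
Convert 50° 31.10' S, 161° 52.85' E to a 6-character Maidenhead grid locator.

Offset from 180°W / 90°S: lon 341.8808°, lat 39.4817°.
Field (20°×10°, letters A–R): 341.8808/20 → 17 → R, 39.4817/10 → 3 → D; chars RD.
Square (2°×1°, digits 0–9): 1.8808/2 → 0, 9.4817/1 → 9; chars 09.
Subsquare (5′×2.5′, letters a–x): 1.8808/0.0833333 → 22 → w, 0.4817/0.0416667 → 11 → l; chars wl.

RD09wl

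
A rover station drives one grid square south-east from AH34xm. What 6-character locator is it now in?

Longitude subsquare x = 23; +1 → 24, wraps to 0 = a, carry into square.
Longitude square 3; +1 → 4.
Latitude subsquare m = 12; −1 → 11 = l.

AH44al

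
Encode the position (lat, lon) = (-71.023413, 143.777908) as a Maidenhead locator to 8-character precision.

QB18vx34

Add 180° to longitude and 90° to latitude: 323.77791, 18.97659.
Field: lon ⌊323.77791/20⌋ = 16 → Q; lat ⌊18.97659/10⌋ = 1 → B.
Square: lon ⌊3.77791/2⌋ = 1; lat ⌊8.97659/1⌋ = 8.
Subsquare: lon ⌊1.77791/0.0833333⌋ = 21 → v; lat ⌊0.97659/0.0416667⌋ = 23 → x.
Extended square: lon ⌊0.02791/0.00833333⌋ = 3; lat ⌊0.01825/0.00416667⌋ = 4.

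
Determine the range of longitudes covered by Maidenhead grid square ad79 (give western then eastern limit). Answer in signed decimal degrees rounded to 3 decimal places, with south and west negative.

-166.000, -164.000

Field A=0, D=3: +0·20° lon, +3·10° lat → SW at lon -180°, lat -60°.
Square 7, 9: +7·2° lon, +9·1° lat → SW at lon -166°, lat -51°.
Cell spans 2° lon × 1° lat.
west -166.000, east -164.000.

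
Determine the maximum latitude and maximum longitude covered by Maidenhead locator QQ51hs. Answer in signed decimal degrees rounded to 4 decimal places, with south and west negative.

Field Q=16, Q=16: +16·20° lon, +16·10° lat → SW at lon 140°, lat 70°.
Square 5, 1: +5·2° lon, +1·1° lat → SW at lon 150°, lat 71°.
Subsquare h=7, s=18: +7·0.0833333° lon, +18·0.0416667° lat → SW at lon 150.583°, lat 71.75°.
Cell spans 0.0833333° lon × 0.0416667° lat. NE corner is SW corner plus one full cell.
latitude 71.7917, longitude 150.6667.

71.7917, 150.6667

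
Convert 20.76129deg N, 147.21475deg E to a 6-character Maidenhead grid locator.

QL30os

Shift to the Maidenhead origin (180°W, 90°S): lon 327.2147, lat 110.7613.
Field: 327.2147/20 → 16 → Q, 110.7613/10 → 11 → L; chars QL.
Square: 7.2147/2 → 3, 0.7613/1 → 0; chars 30.
Subsquare: 1.2147/0.0833333 → 14 → o, 0.7613/0.0416667 → 18 → s; chars os.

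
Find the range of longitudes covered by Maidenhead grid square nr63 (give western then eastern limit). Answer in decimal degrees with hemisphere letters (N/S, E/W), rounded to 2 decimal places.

Field N=13, R=17: +13·20° lon, +17·10° lat → SW at lon 80°, lat 80°.
Square 6, 3: +6·2° lon, +3·1° lat → SW at lon 92°, lat 83°.
Cell spans 2° lon × 1° lat.
west 92.00° E, east 94.00° E.

92.00° E, 94.00° E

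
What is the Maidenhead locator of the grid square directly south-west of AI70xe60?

AI70xd59

Longitude extended square 6; −1 → 5.
Latitude extended square 0; −1 → -1, wraps to 9, carry into subsquare.
Latitude subsquare e = 4; −1 → 3 = d.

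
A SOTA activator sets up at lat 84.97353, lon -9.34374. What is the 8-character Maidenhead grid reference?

IR54hx83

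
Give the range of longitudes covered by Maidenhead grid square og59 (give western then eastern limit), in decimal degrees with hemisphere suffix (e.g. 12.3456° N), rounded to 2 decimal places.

Field O=14, G=6: +14·20° lon, +6·10° lat → SW at lon 100°, lat -30°.
Square 5, 9: +5·2° lon, +9·1° lat → SW at lon 110°, lat -21°.
Cell spans 2° lon × 1° lat.
west 110.00° E, east 112.00° E.

110.00° E, 112.00° E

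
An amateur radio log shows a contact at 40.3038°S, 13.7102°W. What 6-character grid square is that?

IE39dq

Add 180° to longitude and 90° to latitude: 166.2898, 49.6962.
Field (20°×10°, letters A–R): lon ⌊166.2898/20⌋ = 8 → I; lat ⌊49.6962/10⌋ = 4 → E.
Square (2°×1°, digits 0–9): lon ⌊6.2898/2⌋ = 3; lat ⌊9.6962/1⌋ = 9.
Subsquare (5′×2.5′, letters a–x): lon ⌊0.2898/0.0833333⌋ = 3 → d; lat ⌊0.6962/0.0416667⌋ = 16 → q.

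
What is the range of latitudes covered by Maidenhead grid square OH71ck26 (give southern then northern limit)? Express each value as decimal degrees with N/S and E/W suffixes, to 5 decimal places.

18.55833° S, 18.55417° S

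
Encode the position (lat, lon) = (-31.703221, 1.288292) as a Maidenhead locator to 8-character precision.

JF08ph41

Offset from 180°W / 90°S: lon 181.28829°, lat 58.29678°.
Field: 181.28829/20 → 9 → J, 58.29678/10 → 5 → F; chars JF.
Square: 1.28829/2 → 0, 8.29678/1 → 8; chars 08.
Subsquare: 1.28829/0.0833333 → 15 → p, 0.29678/0.0416667 → 7 → h; chars ph.
Extended square: 0.03829/0.00833333 → 4, 0.00511/0.00416667 → 1; chars 41.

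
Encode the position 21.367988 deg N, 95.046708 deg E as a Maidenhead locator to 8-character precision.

Offset from 180°W / 90°S: lon 275.04671°, lat 111.36799°.
Field: 275.04671/20 → 13 → N, 111.36799/10 → 11 → L; chars NL.
Square: 15.04671/2 → 7, 1.36799/1 → 1; chars 71.
Subsquare: 1.04671/0.0833333 → 12 → m, 0.36799/0.0416667 → 8 → i; chars mi.
Extended square: 0.04671/0.00833333 → 5, 0.03465/0.00416667 → 8; chars 58.

NL71mi58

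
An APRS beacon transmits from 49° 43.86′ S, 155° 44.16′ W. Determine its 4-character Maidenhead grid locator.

Offset from 180°W / 90°S: lon 24.26°, lat 40.27°.
Field: 24.26/20 → 1 → B, 40.27/10 → 4 → E; chars BE.
Square: 4.26/2 → 2, 0.27/1 → 0; chars 20.

BE20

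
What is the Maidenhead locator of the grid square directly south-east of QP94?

RP03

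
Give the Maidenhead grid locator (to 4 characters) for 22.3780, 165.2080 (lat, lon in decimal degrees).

RL22

Offset from 180°W / 90°S: lon 345.21°, lat 112.38°.
Field: 345.21/20 → 17 → R, 112.38/10 → 11 → L; chars RL.
Square: 5.21/2 → 2, 2.38/1 → 2; chars 22.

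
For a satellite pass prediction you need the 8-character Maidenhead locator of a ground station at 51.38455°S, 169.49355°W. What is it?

Offset from 180°W / 90°S: lon 10.50645°, lat 38.61545°.
Field: lon ⌊10.50645/20⌋ = 0 → A; lat ⌊38.61545/10⌋ = 3 → D.
Square: lon ⌊10.50645/2⌋ = 5; lat ⌊8.61545/1⌋ = 8.
Subsquare: lon ⌊0.50645/0.0833333⌋ = 6 → g; lat ⌊0.61545/0.0416667⌋ = 14 → o.
Extended square: lon ⌊0.00645/0.00833333⌋ = 0; lat ⌊0.03212/0.00416667⌋ = 7.

AD58go07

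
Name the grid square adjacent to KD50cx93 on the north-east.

KD50dx04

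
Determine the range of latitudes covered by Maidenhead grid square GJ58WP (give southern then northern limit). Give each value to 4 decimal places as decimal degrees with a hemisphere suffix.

8.6250° N, 8.6667° N

Field G=6, J=9: +6·20° lon, +9·10° lat → SW at lon -60°, lat 0°.
Square 5, 8: +5·2° lon, +8·1° lat → SW at lon -50°, lat 8°.
Subsquare w=22, p=15: +22·0.0833333° lon, +15·0.0416667° lat → SW at lon -48.1667°, lat 8.625°.
Cell spans 0.0833333° lon × 0.0416667° lat.
south 8.6250° N, north 8.6667° N.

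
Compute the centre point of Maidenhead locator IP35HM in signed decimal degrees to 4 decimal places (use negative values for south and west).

65.5208, -13.3750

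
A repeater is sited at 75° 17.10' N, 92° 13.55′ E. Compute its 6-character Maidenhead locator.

Add 180° to longitude and 90° to latitude: 272.2258, 165.2850.
Field: lon ⌊272.2258/20⌋ = 13 → N; lat ⌊165.2850/10⌋ = 16 → Q.
Square: lon ⌊12.2258/2⌋ = 6; lat ⌊5.2850/1⌋ = 5.
Subsquare: lon ⌊0.2258/0.0833333⌋ = 2 → c; lat ⌊0.2850/0.0416667⌋ = 6 → g.

NQ65cg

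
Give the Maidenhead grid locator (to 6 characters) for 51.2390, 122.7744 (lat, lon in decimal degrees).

PO11jf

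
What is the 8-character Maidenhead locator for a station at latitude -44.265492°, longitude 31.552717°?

KE55sr66

Shift to the Maidenhead origin (180°W, 90°S): lon 211.55272, lat 45.73451.
Field: 211.55272/20 → 10 → K, 45.73451/10 → 4 → E; chars KE.
Square: 11.55272/2 → 5, 5.73451/1 → 5; chars 55.
Subsquare: 1.55272/0.0833333 → 18 → s, 0.73451/0.0416667 → 17 → r; chars sr.
Extended square: 0.05272/0.00833333 → 6, 0.02617/0.00416667 → 6; chars 66.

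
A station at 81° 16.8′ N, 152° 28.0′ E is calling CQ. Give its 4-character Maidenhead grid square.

Add 180° to longitude and 90° to latitude: 332.47, 171.28.
Field: 332.47/20 → 16 → Q, 171.28/10 → 17 → R; chars QR.
Square: 12.47/2 → 6, 1.28/1 → 1; chars 61.

QR61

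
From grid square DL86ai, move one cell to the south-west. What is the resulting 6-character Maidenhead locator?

DL76xh

Longitude subsquare a = 0; −1 → -1, wraps to 23 = x, carry into square.
Longitude square 8; −1 → 7.
Latitude subsquare i = 8; −1 → 7 = h.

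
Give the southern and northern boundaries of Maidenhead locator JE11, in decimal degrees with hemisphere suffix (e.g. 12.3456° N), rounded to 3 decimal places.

49.000° S, 48.000° S

Field J=9, E=4: +9·20° lon, +4·10° lat → SW at lon 0°, lat -50°.
Square 1, 1: +1·2° lon, +1·1° lat → SW at lon 2°, lat -49°.
Cell spans 2° lon × 1° lat.
south 49.000° S, north 48.000° S.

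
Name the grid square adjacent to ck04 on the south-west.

Longitude square 0; −1 → -1, wraps to 9, carry into field.
Longitude field C = 2; −1 → 1 = B.
Latitude square 4; −1 → 3.

BK93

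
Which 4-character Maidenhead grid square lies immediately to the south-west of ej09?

Longitude square 0; −1 → -1, wraps to 9, carry into field.
Longitude field E = 4; −1 → 3 = D.
Latitude square 9; −1 → 8.

DJ98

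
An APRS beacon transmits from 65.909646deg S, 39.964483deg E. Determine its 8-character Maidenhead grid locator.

Shift to the Maidenhead origin (180°W, 90°S): lon 219.96448, lat 24.09035.
Field: 219.96448/20 → 10 → K, 24.09035/10 → 2 → C; chars KC.
Square: 19.96448/2 → 9, 4.09035/1 → 4; chars 94.
Subsquare: 1.96448/0.0833333 → 23 → x, 0.09035/0.0416667 → 2 → c; chars xc.
Extended square: 0.04782/0.00833333 → 5, 0.00702/0.00416667 → 1; chars 51.

KC94xc51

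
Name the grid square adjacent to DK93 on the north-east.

EK04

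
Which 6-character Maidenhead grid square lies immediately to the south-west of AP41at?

AP31xs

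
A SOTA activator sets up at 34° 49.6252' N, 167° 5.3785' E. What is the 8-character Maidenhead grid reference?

Add 180° to longitude and 90° to latitude: 347.08964, 124.82709.
Field (20°×10°, letters A–R): 347.08964/20 → 17 → R, 124.82709/10 → 12 → M; chars RM.
Square (2°×1°, digits 0–9): 7.08964/2 → 3, 4.82709/1 → 4; chars 34.
Subsquare (5′×2.5′, letters a–x): 1.08964/0.0833333 → 13 → n, 0.82709/0.0416667 → 19 → t; chars nt.
Extended square (30″×15″, digits 0–9): 0.00631/0.00833333 → 0, 0.03542/0.00416667 → 8; chars 08.

RM34nt08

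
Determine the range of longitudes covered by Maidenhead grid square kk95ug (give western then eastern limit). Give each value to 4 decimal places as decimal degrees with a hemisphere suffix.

Field K=10, K=10: +10·20° lon, +10·10° lat → SW at lon 20°, lat 10°.
Square 9, 5: +9·2° lon, +5·1° lat → SW at lon 38°, lat 15°.
Subsquare u=20, g=6: +20·0.0833333° lon, +6·0.0416667° lat → SW at lon 39.6667°, lat 15.25°.
Cell spans 0.0833333° lon × 0.0416667° lat.
west 39.6667° E, east 39.7500° E.

39.6667° E, 39.7500° E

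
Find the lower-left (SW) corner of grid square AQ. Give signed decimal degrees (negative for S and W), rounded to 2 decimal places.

70.00, -180.00

Field A=0, Q=16: +0·20° lon, +16·10° lat → SW at lon -180°, lat 70°.
latitude 70.00, longitude -180.00.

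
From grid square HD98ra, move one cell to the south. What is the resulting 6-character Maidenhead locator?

Latitude subsquare a = 0; −1 → -1, wraps to 23 = x, carry into square.
Latitude square 8; −1 → 7.
The longitude characters are unchanged.

HD97rx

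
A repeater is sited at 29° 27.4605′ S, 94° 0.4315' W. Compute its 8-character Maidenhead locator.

Offset from 180°W / 90°S: lon 85.99281°, lat 60.54233°.
Field: 85.99281/20 → 4 → E, 60.54233/10 → 6 → G; chars EG.
Square: 5.99281/2 → 2, 0.54233/1 → 0; chars 20.
Subsquare: 1.99281/0.0833333 → 23 → x, 0.54233/0.0416667 → 13 → n; chars xn.
Extended square: 0.07614/0.00833333 → 9, 0.00066/0.00416667 → 0; chars 90.

EG20xn90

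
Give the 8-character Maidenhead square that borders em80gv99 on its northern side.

EM80gw90

Latitude extended square 9; +1 → 10, wraps to 0, carry into subsquare.
Latitude subsquare v = 21; +1 → 22 = w.
The longitude characters are unchanged.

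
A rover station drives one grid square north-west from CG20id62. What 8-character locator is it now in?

CG20id53

Longitude extended square 6; −1 → 5.
Latitude extended square 2; +1 → 3.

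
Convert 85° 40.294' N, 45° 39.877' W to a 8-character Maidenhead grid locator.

GR75eq01

Shift to the Maidenhead origin (180°W, 90°S): lon 134.33538, lat 175.67157.
Field: lon ⌊134.33538/20⌋ = 6 → G; lat ⌊175.67157/10⌋ = 17 → R.
Square: lon ⌊14.33538/2⌋ = 7; lat ⌊5.67157/1⌋ = 5.
Subsquare: lon ⌊0.33538/0.0833333⌋ = 4 → e; lat ⌊0.67157/0.0416667⌋ = 16 → q.
Extended square: lon ⌊0.00205/0.00833333⌋ = 0; lat ⌊0.00490/0.00416667⌋ = 1.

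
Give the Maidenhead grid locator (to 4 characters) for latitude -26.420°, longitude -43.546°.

GG83

Offset from 180°W / 90°S: lon 136.45°, lat 63.58°.
Field: 136.45/20 → 6 → G, 63.58/10 → 6 → G; chars GG.
Square: 16.45/2 → 8, 3.58/1 → 3; chars 83.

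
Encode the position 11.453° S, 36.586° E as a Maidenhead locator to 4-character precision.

Add 180° to longitude and 90° to latitude: 216.59, 78.55.
Field: 216.59/20 → 10 → K, 78.55/10 → 7 → H; chars KH.
Square: 16.59/2 → 8, 8.55/1 → 8; chars 88.

KH88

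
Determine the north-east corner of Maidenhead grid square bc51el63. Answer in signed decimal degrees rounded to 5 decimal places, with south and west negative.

-68.52500, -149.60833

Field B=1, C=2: +1·20° lon, +2·10° lat → SW at lon -160°, lat -70°.
Square 5, 1: +5·2° lon, +1·1° lat → SW at lon -150°, lat -69°.
Subsquare e=4, l=11: +4·0.0833333° lon, +11·0.0416667° lat → SW at lon -149.667°, lat -68.5417°.
Extended square 6, 3: +6·0.00833333° lon, +3·0.00416667° lat → SW at lon -149.617°, lat -68.5292°.
Cell spans 0.00833333° lon × 0.00416667° lat. NE corner is SW corner plus one full cell.
latitude -68.52500, longitude -149.60833.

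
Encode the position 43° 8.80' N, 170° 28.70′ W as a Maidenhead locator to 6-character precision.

AN43sd

Shift to the Maidenhead origin (180°W, 90°S): lon 9.5217, lat 133.1467.
Field: 9.5217/20 → 0 → A, 133.1467/10 → 13 → N; chars AN.
Square: 9.5217/2 → 4, 3.1467/1 → 3; chars 43.
Subsquare: 1.5217/0.0833333 → 18 → s, 0.1467/0.0416667 → 3 → d; chars sd.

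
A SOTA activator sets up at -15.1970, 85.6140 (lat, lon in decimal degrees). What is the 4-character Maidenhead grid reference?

Offset from 180°W / 90°S: lon 265.61°, lat 74.80°.
Field: lon ⌊265.61/20⌋ = 13 → N; lat ⌊74.80/10⌋ = 7 → H.
Square: lon ⌊5.61/2⌋ = 2; lat ⌊4.80/1⌋ = 4.

NH24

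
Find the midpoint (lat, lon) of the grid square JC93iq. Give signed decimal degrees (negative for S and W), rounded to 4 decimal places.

-66.3125, 18.7083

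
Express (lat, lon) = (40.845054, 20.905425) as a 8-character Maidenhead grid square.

KN00ku82

Shift to the Maidenhead origin (180°W, 90°S): lon 200.90543, lat 130.84505.
Field: lon ⌊200.90543/20⌋ = 10 → K; lat ⌊130.84505/10⌋ = 13 → N.
Square: lon ⌊0.90543/2⌋ = 0; lat ⌊0.84505/1⌋ = 0.
Subsquare: lon ⌊0.90543/0.0833333⌋ = 10 → k; lat ⌊0.84505/0.0416667⌋ = 20 → u.
Extended square: lon ⌊0.07209/0.00833333⌋ = 8; lat ⌊0.01172/0.00416667⌋ = 2.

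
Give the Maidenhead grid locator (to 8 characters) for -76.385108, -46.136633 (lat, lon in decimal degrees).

Shift to the Maidenhead origin (180°W, 90°S): lon 133.86337, lat 13.61489.
Field: lon ⌊133.86337/20⌋ = 6 → G; lat ⌊13.61489/10⌋ = 1 → B.
Square: lon ⌊13.86337/2⌋ = 6; lat ⌊3.61489/1⌋ = 3.
Subsquare: lon ⌊1.86337/0.0833333⌋ = 22 → w; lat ⌊0.61489/0.0416667⌋ = 14 → o.
Extended square: lon ⌊0.03003/0.00833333⌋ = 3; lat ⌊0.03156/0.00416667⌋ = 7.

GB63wo37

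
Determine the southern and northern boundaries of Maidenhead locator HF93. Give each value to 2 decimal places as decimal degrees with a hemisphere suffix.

37.00° S, 36.00° S

Field H=7, F=5: +7·20° lon, +5·10° lat → SW at lon -40°, lat -40°.
Square 9, 3: +9·2° lon, +3·1° lat → SW at lon -22°, lat -37°.
Cell spans 2° lon × 1° lat.
south 37.00° S, north 36.00° S.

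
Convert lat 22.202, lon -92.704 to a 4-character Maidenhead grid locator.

EL32

Add 180° to longitude and 90° to latitude: 87.30, 112.20.
Field (20°×10°, letters A–R): 87.30/20 → 4 → E, 112.20/10 → 11 → L; chars EL.
Square (2°×1°, digits 0–9): 7.30/2 → 3, 2.20/1 → 2; chars 32.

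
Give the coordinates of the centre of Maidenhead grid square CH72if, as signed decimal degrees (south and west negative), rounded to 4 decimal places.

Field C=2, H=7: +2·20° lon, +7·10° lat → SW at lon -140°, lat -20°.
Square 7, 2: +7·2° lon, +2·1° lat → SW at lon -126°, lat -18°.
Subsquare i=8, f=5: +8·0.0833333° lon, +5·0.0416667° lat → SW at lon -125.333°, lat -17.7917°.
Cell spans 0.0833333° lon × 0.0416667° lat. Centre is SW corner plus half of each.
latitude -17.7708, longitude -125.2917.

-17.7708, -125.2917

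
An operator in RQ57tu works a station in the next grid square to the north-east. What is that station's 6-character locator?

RQ57uv

Longitude subsquare t = 19; +1 → 20 = u.
Latitude subsquare u = 20; +1 → 21 = v.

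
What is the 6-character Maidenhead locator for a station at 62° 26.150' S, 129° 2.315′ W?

CC57ln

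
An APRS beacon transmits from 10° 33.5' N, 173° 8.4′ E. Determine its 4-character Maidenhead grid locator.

Offset from 180°W / 90°S: lon 353.14°, lat 100.56°.
Field (20°×10°, letters A–R): lon ⌊353.14/20⌋ = 17 → R; lat ⌊100.56/10⌋ = 10 → K.
Square (2°×1°, digits 0–9): lon ⌊13.14/2⌋ = 6; lat ⌊0.56/1⌋ = 0.

RK60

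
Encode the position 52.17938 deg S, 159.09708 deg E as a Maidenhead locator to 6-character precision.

QD97nt

Add 180° to longitude and 90° to latitude: 339.0971, 37.8206.
Field (20°×10°, letters A–R): lon ⌊339.0971/20⌋ = 16 → Q; lat ⌊37.8206/10⌋ = 3 → D.
Square (2°×1°, digits 0–9): lon ⌊19.0971/2⌋ = 9; lat ⌊7.8206/1⌋ = 7.
Subsquare (5′×2.5′, letters a–x): lon ⌊1.0971/0.0833333⌋ = 13 → n; lat ⌊0.8206/0.0416667⌋ = 19 → t.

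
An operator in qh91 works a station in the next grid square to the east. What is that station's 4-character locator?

Longitude square 9; +1 → 10, wraps to 0, carry into field.
Longitude field Q = 16; +1 → 17 = R.
The latitude characters are unchanged.

RH01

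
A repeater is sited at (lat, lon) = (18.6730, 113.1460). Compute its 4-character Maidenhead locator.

OK68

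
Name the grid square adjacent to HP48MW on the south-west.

Longitude subsquare m = 12; −1 → 11 = l.
Latitude subsquare w = 22; −1 → 21 = v.

HP48lv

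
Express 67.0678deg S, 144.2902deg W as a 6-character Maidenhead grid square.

Add 180° to longitude and 90° to latitude: 35.7098, 22.9322.
Field: 35.7098/20 → 1 → B, 22.9322/10 → 2 → C; chars BC.
Square: 15.7098/2 → 7, 2.9322/1 → 2; chars 72.
Subsquare: 1.7098/0.0833333 → 20 → u, 0.9322/0.0416667 → 22 → w; chars uw.

BC72uw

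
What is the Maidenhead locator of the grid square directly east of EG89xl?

EG99al

Longitude subsquare x = 23; +1 → 24, wraps to 0 = a, carry into square.
Longitude square 8; +1 → 9.
The latitude characters are unchanged.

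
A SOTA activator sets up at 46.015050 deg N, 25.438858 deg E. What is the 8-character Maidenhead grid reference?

KN26ra23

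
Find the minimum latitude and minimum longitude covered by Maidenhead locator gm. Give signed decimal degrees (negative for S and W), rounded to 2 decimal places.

Field G=6, M=12: +6·20° lon, +12·10° lat → SW at lon -60°, lat 30°.
latitude 30.00, longitude -60.00.

30.00, -60.00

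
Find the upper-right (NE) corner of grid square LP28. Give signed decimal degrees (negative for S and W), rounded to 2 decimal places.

69.00, 46.00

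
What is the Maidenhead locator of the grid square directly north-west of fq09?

Longitude square 0; −1 → -1, wraps to 9, carry into field.
Longitude field F = 5; −1 → 4 = E.
Latitude square 9; +1 → 10, wraps to 0, carry into field.
Latitude field Q = 16; +1 → 17 = R.

ER90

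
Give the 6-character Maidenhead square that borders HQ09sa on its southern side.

HQ08sx

Latitude subsquare a = 0; −1 → -1, wraps to 23 = x, carry into square.
Latitude square 9; −1 → 8.
The longitude characters are unchanged.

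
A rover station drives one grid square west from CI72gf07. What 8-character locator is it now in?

CI72ff97

Longitude extended square 0; −1 → -1, wraps to 9, carry into subsquare.
Longitude subsquare g = 6; −1 → 5 = f.
The latitude characters are unchanged.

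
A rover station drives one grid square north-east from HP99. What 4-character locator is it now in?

IQ00

Longitude square 9; +1 → 10, wraps to 0, carry into field.
Longitude field H = 7; +1 → 8 = I.
Latitude square 9; +1 → 10, wraps to 0, carry into field.
Latitude field P = 15; +1 → 16 = Q.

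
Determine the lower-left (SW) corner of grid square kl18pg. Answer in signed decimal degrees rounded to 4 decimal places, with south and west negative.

28.2500, 23.2500

Field K=10, L=11: +10·20° lon, +11·10° lat → SW at lon 20°, lat 20°.
Square 1, 8: +1·2° lon, +8·1° lat → SW at lon 22°, lat 28°.
Subsquare p=15, g=6: +15·0.0833333° lon, +6·0.0416667° lat → SW at lon 23.25°, lat 28.25°.
latitude 28.2500, longitude 23.2500.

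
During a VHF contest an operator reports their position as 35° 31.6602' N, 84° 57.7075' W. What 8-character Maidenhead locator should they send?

EM75mm46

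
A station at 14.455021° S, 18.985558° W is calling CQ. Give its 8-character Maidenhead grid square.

IH05mn10

Offset from 180°W / 90°S: lon 161.01444°, lat 75.54498°.
Field: lon ⌊161.01444/20⌋ = 8 → I; lat ⌊75.54498/10⌋ = 7 → H.
Square: lon ⌊1.01444/2⌋ = 0; lat ⌊5.54498/1⌋ = 5.
Subsquare: lon ⌊1.01444/0.0833333⌋ = 12 → m; lat ⌊0.54498/0.0416667⌋ = 13 → n.
Extended square: lon ⌊0.01444/0.00833333⌋ = 1; lat ⌊0.00331/0.00416667⌋ = 0.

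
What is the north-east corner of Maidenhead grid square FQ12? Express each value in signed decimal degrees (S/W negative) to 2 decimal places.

Field F=5, Q=16: +5·20° lon, +16·10° lat → SW at lon -80°, lat 70°.
Square 1, 2: +1·2° lon, +2·1° lat → SW at lon -78°, lat 72°.
Cell spans 2° lon × 1° lat. NE corner is SW corner plus one full cell.
latitude 73.00, longitude -76.00.

73.00, -76.00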